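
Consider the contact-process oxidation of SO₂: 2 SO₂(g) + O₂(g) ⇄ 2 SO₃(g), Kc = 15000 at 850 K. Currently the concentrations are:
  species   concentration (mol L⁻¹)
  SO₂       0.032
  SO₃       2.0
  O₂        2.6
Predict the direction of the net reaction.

Qc = [SO₃]² / ([SO₂]²·[O₂]) = (2.0)² / ((0.032)²·(2.6)) = 1500
Qc = 1500 < Kc = 15000, so the forward reaction proceeds.

toward products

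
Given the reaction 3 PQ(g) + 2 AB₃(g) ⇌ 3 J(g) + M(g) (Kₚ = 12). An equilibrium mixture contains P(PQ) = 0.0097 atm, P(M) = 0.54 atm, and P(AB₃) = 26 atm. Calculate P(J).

At equilibrium, Kₚ = P(J)³·P(M) / (P(PQ)³·P(AB₃)²) = 12.
(P(J))³·(0.54) / ((0.0097)³·(26)²) = 12
P(J)³ = 0.0137 ⇒ P(J) = 0.24 atm

P(J) = 0.24 atm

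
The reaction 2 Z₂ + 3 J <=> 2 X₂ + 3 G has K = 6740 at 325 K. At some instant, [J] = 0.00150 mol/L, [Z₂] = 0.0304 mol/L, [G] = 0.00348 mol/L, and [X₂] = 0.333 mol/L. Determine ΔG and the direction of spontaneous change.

Q = [X₂]²·[G]³ / ([Z₂]²·[J]³) = (0.333)²·(0.00348)³ / ((0.0304)²·(0.00150)³) = 1500
ΔG = RT ln(Q/K) = (8.314 J mol⁻¹ K⁻¹)(325 K) × ln(1500/6740)
   = (2.702 kJ/mol)(-1.503) = -4.06 kJ/mol
ΔG < 0, so the forward reaction is spontaneous (proceeds forward).

ΔG = -4.06 kJ/mol; the forward reaction is spontaneous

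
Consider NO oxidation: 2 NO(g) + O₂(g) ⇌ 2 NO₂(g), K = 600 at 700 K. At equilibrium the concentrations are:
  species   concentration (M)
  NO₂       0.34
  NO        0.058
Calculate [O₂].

At equilibrium, K = [NO₂]² / ([NO]²·[O₂]) = 600.
(0.34)² / ((0.058)²·([O₂])) = 600
[O₂] = 0.0573 = 0.057 M

[O₂] = 0.057 M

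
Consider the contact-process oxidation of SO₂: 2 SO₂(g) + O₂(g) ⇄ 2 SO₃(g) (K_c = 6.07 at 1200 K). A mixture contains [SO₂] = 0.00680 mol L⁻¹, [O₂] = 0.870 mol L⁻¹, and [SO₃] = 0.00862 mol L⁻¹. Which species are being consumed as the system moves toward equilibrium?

Q_c = [SO₃]² / ([SO₂]²·[O₂]) = (0.00862)² / ((0.00680)²·(0.870)) = 1.85
Q_c = 1.85 < K_c = 6.07: net forward reaction.

SO₂, O₂ (reactants)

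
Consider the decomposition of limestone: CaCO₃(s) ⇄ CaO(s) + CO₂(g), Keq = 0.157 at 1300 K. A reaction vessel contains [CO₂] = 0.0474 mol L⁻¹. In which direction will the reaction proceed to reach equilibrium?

toward products

(CaCO₃, CaO are pure solids — omitted from Q.)
Q = [CO₂] = 0.0474
Q = 0.0474 < Keq = 0.157, so the forward reaction proceeds.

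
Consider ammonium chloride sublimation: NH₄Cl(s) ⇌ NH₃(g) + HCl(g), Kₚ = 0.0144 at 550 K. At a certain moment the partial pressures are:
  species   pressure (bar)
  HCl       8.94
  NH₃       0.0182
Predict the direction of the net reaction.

to the left

(NH₄Cl is a pure solid — omitted from Qₚ.)
Qₚ = P(NH₃)·P(HCl) = (0.0182)·(8.94) = 0.163
Qₚ = 0.163 > Kₚ = 0.0144, so the reverse reaction proceeds.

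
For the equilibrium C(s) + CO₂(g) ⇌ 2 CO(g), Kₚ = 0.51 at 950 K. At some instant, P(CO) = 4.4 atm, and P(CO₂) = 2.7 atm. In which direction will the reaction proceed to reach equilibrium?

(C is a pure solid — omitted from Qₚ.)
Qₚ = P(CO)² / P(CO₂) = (4.4)² / (2.7) = 7.2
Qₚ = 7.2 > Kₚ = 0.51, so the reverse reaction proceeds.

reverse (toward reactants)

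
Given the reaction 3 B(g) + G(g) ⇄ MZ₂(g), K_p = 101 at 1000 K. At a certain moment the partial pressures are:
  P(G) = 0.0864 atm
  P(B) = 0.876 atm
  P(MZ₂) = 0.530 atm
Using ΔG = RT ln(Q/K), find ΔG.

ΔG = -20.0 kJ/mol

Q_p = P(MZ₂) / (P(B)³·P(G)) = (0.530) / ((0.876)³·(0.0864)) = 9.13
ΔG = RT ln(Q_p/K_p) = (8.314 J mol⁻¹ K⁻¹)(1000 K) × ln(9.13/101)
   = (8.314 kJ/mol)(-2.404) = -20.0 kJ/mol
ΔG < 0, so the forward reaction is spontaneous (proceeds forward).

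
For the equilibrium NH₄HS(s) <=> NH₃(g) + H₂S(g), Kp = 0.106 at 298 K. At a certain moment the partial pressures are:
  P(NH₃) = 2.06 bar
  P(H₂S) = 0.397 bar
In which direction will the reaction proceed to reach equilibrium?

(NH₄HS is a pure solid — omitted from Qp.)
Qp = P(NH₃)·P(H₂S) = (2.06)·(0.397) = 0.818
Qp = 0.818 > Kp = 0.106, so the reverse reaction proceeds.

in the reverse direction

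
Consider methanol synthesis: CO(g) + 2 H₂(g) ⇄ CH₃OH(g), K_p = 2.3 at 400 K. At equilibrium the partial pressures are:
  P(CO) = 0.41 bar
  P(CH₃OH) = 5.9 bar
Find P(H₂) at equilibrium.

P(H₂) = 2.5 bar

At equilibrium, K_p = P(CH₃OH) / (P(CO)·P(H₂)²) = 2.3.
(5.9) / ((0.41)·(P(H₂))²) = 2.3
P(H₂)² = 6.26 ⇒ P(H₂) = 2.5 bar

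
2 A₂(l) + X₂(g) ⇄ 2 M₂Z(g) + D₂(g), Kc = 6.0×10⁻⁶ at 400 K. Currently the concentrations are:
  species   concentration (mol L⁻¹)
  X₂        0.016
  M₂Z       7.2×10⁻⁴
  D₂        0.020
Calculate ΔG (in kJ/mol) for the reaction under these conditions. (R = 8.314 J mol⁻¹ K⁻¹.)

ΔG = -7.40 kJ/mol

(A₂ is a pure liquid — omitted from Qc.)
Qc = [M₂Z]²·[D₂] / [X₂] = (7.2×10⁻⁴)²·(0.020) / (0.016) = 6.48×10⁻⁷
ΔG = RT ln(Qc/Kc) = (8.314 J mol⁻¹ K⁻¹)(400 K) × ln(6.48×10⁻⁷/6.0×10⁻⁶)
   = (3.326 kJ/mol)(-2.226) = -7.40 kJ/mol
ΔG < 0, so the forward reaction is spontaneous (proceeds forward).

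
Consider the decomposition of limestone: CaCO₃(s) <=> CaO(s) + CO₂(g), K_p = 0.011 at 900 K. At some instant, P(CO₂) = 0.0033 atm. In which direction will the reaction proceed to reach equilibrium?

toward products

(CaCO₃, CaO are pure solids — omitted from Q_p.)
Q_p = P(CO₂) = 0.0033
Q_p = 0.0033 < K_p = 0.011, so the forward reaction proceeds.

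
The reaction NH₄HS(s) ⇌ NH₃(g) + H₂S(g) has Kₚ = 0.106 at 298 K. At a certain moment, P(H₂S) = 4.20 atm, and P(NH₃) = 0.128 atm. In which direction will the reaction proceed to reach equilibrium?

(NH₄HS is a pure solid — omitted from Qₚ.)
Qₚ = P(NH₃)·P(H₂S) = (0.128)·(4.20) = 0.538
Qₚ = 0.538 > Kₚ = 0.106, so the reverse reaction proceeds.

in the reverse direction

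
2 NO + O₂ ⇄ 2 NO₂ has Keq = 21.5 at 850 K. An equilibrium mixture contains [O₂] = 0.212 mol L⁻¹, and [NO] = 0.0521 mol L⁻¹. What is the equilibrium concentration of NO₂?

[NO₂] = 0.111 mol L⁻¹

At equilibrium, Keq = [NO₂]² / ([NO]²·[O₂]) = 21.5.
([NO₂])² / ((0.0521)²·(0.212)) = 21.5
[NO₂]² = 0.0124 ⇒ [NO₂] = 0.111 mol L⁻¹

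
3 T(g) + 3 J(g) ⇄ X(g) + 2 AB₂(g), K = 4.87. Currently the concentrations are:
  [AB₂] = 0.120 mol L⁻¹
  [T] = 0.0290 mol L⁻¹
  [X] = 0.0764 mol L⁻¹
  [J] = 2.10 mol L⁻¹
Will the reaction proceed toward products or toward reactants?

no net change (already at equilibrium)

Q = [X]·[AB₂]² / ([T]³·[J]³) = (0.0764)·(0.120)² / ((0.0290)³·(2.10)³) = 4.87
Q = 4.87 = K, so the system is already at equilibrium.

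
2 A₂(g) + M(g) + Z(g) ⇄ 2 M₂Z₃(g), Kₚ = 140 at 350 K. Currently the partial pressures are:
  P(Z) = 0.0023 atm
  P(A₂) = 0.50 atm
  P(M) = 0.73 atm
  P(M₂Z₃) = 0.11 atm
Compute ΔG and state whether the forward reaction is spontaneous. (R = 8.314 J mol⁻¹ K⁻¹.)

ΔG = -4.60 kJ/mol; the forward reaction is spontaneous

Qₚ = P(M₂Z₃)² / (P(A₂)²·P(M)·P(Z)) = (0.11)² / ((0.50)²·(0.73)·(0.0023)) = 28.8
ΔG = RT ln(Qₚ/Kₚ) = (8.314 J mol⁻¹ K⁻¹)(350 K) × ln(28.8/140)
   = (2.910 kJ/mol)(-1.581) = -4.60 kJ/mol
ΔG < 0, so the forward reaction is spontaneous (proceeds forward).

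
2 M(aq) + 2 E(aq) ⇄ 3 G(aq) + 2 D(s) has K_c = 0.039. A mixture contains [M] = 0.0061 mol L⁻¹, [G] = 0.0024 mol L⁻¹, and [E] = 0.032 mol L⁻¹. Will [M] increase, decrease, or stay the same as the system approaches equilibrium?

increase

(D is a pure solid — omitted from Q_c.)
Q_c = [G]³ / ([M]²·[E]²) = (0.0024)³ / ((0.0061)²·(0.032)²) = 0.36
Q_c = 0.36 > K_c = 0.039: net reverse reaction.
M is a reactant, so it increases.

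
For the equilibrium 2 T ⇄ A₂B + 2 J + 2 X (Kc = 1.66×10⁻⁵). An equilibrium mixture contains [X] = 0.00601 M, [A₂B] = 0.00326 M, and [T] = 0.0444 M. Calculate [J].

At equilibrium, Kc = [A₂B]·[J]²·[X]² / [T]² = 1.66×10⁻⁵.
(0.00326)·([J])²·(0.00601)² / (0.0444)² = 1.66×10⁻⁵
[J]² = 0.278 ⇒ [J] = 0.527 M

[J] = 0.527 M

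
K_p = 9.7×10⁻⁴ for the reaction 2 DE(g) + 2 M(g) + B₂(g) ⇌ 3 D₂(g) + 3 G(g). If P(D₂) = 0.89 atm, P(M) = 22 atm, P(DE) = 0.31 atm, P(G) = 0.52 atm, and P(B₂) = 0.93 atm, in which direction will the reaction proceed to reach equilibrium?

to the left

Q_p = P(D₂)³·P(G)³ / (P(DE)²·P(M)²·P(B₂)) = (0.89)³·(0.52)³ / ((0.31)²·(22)²·(0.93)) = 0.0023
Q_p = 0.0023 > K_p = 9.7×10⁻⁴, so the reverse reaction proceeds.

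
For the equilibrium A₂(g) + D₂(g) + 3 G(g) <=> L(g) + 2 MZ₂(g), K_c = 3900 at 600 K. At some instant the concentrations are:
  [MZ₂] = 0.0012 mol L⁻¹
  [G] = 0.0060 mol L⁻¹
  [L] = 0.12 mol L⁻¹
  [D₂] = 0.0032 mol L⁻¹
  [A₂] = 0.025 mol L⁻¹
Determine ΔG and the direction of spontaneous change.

ΔG = 4.70 kJ/mol; the forward reaction is non-spontaneous

Q_c = [L]·[MZ₂]² / ([A₂]·[D₂]·[G]³) = (0.12)·(0.0012)² / ((0.025)·(0.0032)·(0.0060)³) = 10000
ΔG = RT ln(Q_c/K_c) = (8.314 J mol⁻¹ K⁻¹)(600 K) × ln(10000/3900)
   = (4.988 kJ/mol)(0.9416) = 4.70 kJ/mol
ΔG > 0, so the forward reaction is non-spontaneous (proceeds in reverse).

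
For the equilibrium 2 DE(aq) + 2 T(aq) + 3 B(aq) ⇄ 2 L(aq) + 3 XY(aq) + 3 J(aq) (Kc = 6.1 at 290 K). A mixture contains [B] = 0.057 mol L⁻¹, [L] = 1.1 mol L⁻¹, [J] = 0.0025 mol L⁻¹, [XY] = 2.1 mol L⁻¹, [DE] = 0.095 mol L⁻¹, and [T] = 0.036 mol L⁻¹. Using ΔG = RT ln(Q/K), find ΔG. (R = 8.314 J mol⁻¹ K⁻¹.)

Qc = [L]²·[XY]³·[J]³ / ([DE]²·[T]²·[B]³) = (1.1)²·(2.1)³·(0.0025)³ / ((0.095)²·(0.036)²·(0.057)³) = 80.8
ΔG = RT ln(Qc/Kc) = (8.314 J mol⁻¹ K⁻¹)(290 K) × ln(80.8/6.1)
   = (2.411 kJ/mol)(2.584) = 6.23 kJ/mol
ΔG > 0, so the forward reaction is non-spontaneous (proceeds in reverse).

ΔG = 6.23 kJ/mol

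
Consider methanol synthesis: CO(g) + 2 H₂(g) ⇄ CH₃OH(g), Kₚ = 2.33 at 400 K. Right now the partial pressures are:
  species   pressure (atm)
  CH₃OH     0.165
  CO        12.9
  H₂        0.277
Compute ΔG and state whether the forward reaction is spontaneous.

ΔG = -8.77 kJ/mol; the forward reaction is spontaneous

Qₚ = P(CH₃OH) / (P(CO)·P(H₂)²) = (0.165) / ((12.9)·(0.277)²) = 0.167
ΔG = RT ln(Qₚ/Kₚ) = (8.314 J mol⁻¹ K⁻¹)(400 K) × ln(0.167/2.33)
   = (3.326 kJ/mol)(-2.636) = -8.77 kJ/mol
ΔG < 0, so the forward reaction is spontaneous (proceeds forward).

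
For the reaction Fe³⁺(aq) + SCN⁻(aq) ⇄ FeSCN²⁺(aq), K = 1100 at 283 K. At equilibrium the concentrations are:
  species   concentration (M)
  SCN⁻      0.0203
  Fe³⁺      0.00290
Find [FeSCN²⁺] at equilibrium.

At equilibrium, K = [FeSCN²⁺] / ([Fe³⁺]·[SCN⁻]) = 1100.
([FeSCN²⁺]) / ((0.00290)·(0.0203)) = 1100
[FeSCN²⁺] = 0.0648 M

[FeSCN²⁺] = 0.0648 M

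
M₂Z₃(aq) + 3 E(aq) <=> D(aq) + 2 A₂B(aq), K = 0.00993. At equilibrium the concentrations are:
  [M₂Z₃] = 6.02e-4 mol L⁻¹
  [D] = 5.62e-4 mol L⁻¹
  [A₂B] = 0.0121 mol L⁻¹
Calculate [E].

[E] = 0.240 mol L⁻¹

At equilibrium, K = [D]·[A₂B]² / ([M₂Z₃]·[E]³) = 0.00993.
(5.62e-4)·(0.0121)² / ((6.02e-4)·([E])³) = 0.00993
[E]³ = 0.0138 ⇒ [E] = 0.240 mol L⁻¹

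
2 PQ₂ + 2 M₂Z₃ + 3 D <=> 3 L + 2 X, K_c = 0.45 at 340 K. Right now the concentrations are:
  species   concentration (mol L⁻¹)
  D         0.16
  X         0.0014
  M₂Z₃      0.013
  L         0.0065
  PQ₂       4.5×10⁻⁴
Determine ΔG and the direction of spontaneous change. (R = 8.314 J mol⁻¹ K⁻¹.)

Q_c = [L]³·[X]² / ([PQ₂]²·[M₂Z₃]²·[D]³) = (0.0065)³·(0.0014)² / ((4.5×10⁻⁴)²·(0.013)²·(0.16)³) = 3.84
ΔG = RT ln(Q_c/K_c) = (8.314 J mol⁻¹ K⁻¹)(340 K) × ln(3.84/0.45)
   = (2.827 kJ/mol)(2.144) = 6.06 kJ/mol
ΔG > 0, so the forward reaction is non-spontaneous (proceeds in reverse).

ΔG = 6.06 kJ/mol; the forward reaction is non-spontaneous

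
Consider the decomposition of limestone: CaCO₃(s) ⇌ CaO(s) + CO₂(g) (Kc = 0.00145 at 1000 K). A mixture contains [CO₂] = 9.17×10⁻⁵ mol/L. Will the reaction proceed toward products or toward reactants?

(CaCO₃, CaO are pure solids — omitted from Qc.)
Qc = [CO₂] = 9.17×10⁻⁵
Qc = 9.17×10⁻⁵ < Kc = 0.00145, so the forward reaction proceeds.

to the right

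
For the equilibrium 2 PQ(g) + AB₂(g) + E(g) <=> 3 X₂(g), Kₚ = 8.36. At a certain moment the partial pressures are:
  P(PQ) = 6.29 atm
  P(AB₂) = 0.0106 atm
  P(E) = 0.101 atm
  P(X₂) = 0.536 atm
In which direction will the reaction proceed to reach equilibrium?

Qₚ = P(X₂)³ / (P(PQ)²·P(AB₂)·P(E)) = (0.536)³ / ((6.29)²·(0.0106)·(0.101)) = 3.64
Qₚ = 3.64 < Kₚ = 8.36, so the forward reaction proceeds.

in the forward direction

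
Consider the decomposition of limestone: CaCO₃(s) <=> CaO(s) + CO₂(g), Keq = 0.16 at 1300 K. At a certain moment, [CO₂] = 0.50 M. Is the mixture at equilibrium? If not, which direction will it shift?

no; Q > K, reaction proceeds in reverse

(CaCO₃, CaO are pure solids — omitted from Q.)
Q = [CO₂] = 0.50
Q = 0.50 > Keq = 0.16: net reverse reaction.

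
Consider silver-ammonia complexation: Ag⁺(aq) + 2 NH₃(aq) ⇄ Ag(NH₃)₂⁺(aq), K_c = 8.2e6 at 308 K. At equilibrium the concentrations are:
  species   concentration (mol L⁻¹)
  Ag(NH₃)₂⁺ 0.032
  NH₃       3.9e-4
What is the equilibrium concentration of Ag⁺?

At equilibrium, K_c = [Ag(NH₃)₂⁺] / ([Ag⁺]·[NH₃]²) = 8.2e6.
(0.032) / (([Ag⁺])·(3.9e-4)²) = 8.2e6
[Ag⁺] = 0.0257 = 0.026 mol L⁻¹

[Ag⁺] = 0.026 mol L⁻¹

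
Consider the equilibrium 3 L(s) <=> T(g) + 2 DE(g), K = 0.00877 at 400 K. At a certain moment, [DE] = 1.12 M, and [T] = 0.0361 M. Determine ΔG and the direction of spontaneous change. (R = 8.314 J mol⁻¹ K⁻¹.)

ΔG = 5.46 kJ/mol; the forward reaction is non-spontaneous

(L is a pure solid — omitted from Q.)
Q = [T]·[DE]² = (0.0361)·(1.12)² = 0.0453
ΔG = RT ln(Q/K) = (8.314 J mol⁻¹ K⁻¹)(400 K) × ln(0.0453/0.00877)
   = (3.326 kJ/mol)(1.642) = 5.46 kJ/mol
ΔG > 0, so the forward reaction is non-spontaneous (proceeds in reverse).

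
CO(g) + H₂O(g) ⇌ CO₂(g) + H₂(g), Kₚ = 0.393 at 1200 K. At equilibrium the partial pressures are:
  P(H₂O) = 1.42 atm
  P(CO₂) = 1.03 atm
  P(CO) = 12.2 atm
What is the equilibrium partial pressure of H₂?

At equilibrium, Kₚ = P(CO₂)·P(H₂) / (P(CO)·P(H₂O)) = 0.393.
(1.03)·(P(H₂)) / ((12.2)·(1.42)) = 0.393
P(H₂) = 6.61 atm

P(H₂) = 6.61 atm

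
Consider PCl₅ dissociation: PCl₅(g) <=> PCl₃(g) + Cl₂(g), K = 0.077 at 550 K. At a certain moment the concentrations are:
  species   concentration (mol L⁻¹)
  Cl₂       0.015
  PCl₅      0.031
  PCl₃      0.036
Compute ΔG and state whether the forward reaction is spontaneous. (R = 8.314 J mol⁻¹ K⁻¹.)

Q = [PCl₃]·[Cl₂] / [PCl₅] = (0.036)·(0.015) / (0.031) = 0.0174
ΔG = RT ln(Q/K) = (8.314 J mol⁻¹ K⁻¹)(550 K) × ln(0.0174/0.077)
   = (4.573 kJ/mol)(-1.487) = -6.80 kJ/mol
ΔG < 0, so the forward reaction is spontaneous (proceeds forward).

ΔG = -6.80 kJ/mol; the forward reaction is spontaneous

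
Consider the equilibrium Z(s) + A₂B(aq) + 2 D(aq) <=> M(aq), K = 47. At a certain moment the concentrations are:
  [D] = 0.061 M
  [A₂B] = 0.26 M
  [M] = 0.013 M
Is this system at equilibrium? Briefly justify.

no; Q < K, reaction proceeds forward

(Z is a pure solid — omitted from Q.)
Q = [M] / ([A₂B]·[D]²) = (0.013) / ((0.26)·(0.061)²) = 13
Q = 13 < K = 47: net forward reaction.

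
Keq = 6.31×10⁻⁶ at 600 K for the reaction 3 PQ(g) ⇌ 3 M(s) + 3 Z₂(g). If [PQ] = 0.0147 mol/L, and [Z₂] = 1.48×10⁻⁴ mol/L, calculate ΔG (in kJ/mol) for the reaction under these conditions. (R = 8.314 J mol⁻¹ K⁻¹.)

(M is a pure solid — omitted from Q.)
Q = [Z₂]³ / [PQ]³ = (1.48×10⁻⁴)³ / (0.0147)³ = 1.02×10⁻⁶
ΔG = RT ln(Q/Keq) = (8.314 J mol⁻¹ K⁻¹)(600 K) × ln(1.02×10⁻⁶/6.31×10⁻⁶)
   = (4.988 kJ/mol)(-1.822) = -9.09 kJ/mol
ΔG < 0, so the forward reaction is spontaneous (proceeds forward).

ΔG = -9.09 kJ/mol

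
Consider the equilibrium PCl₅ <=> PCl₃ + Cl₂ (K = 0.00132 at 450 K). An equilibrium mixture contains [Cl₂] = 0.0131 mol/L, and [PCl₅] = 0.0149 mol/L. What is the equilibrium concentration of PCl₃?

[PCl₃] = 0.00150 mol/L

At equilibrium, K = [PCl₃]·[Cl₂] / [PCl₅] = 0.00132.
([PCl₃])·(0.0131) / (0.0149) = 0.00132
[PCl₃] = 0.00150 mol/L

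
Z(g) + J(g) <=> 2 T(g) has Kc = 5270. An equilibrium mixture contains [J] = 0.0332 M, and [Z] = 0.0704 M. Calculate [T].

[T] = 3.51 M

At equilibrium, Kc = [T]² / ([Z]·[J]) = 5270.
([T])² / ((0.0704)·(0.0332)) = 5270
[T]² = 12.3 ⇒ [T] = 3.51 M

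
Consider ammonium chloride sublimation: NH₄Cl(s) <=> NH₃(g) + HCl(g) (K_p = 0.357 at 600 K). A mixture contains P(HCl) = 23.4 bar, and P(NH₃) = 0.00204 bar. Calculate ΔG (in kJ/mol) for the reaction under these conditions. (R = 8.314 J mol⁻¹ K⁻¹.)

ΔG = -10.0 kJ/mol

(NH₄Cl is a pure solid — omitted from Q_p.)
Q_p = P(NH₃)·P(HCl) = (0.00204)·(23.4) = 0.0477
ΔG = RT ln(Q_p/K_p) = (8.314 J mol⁻¹ K⁻¹)(600 K) × ln(0.0477/0.357)
   = (4.988 kJ/mol)(-2.013) = -10.0 kJ/mol
ΔG < 0, so the forward reaction is spontaneous (proceeds forward).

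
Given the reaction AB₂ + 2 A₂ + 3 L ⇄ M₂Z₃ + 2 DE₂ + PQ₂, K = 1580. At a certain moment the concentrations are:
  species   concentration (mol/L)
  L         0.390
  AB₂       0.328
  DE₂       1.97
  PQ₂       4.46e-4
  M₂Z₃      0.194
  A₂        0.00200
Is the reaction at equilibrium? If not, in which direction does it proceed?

Q = [M₂Z₃]·[DE₂]²·[PQ₂] / ([AB₂]·[A₂]²·[L]³) = (0.194)·(1.97)²·(4.46e-4) / ((0.328)·(0.00200)²·(0.390)³) = 4310
Q = 4310 > K = 1580, so the reverse reaction proceeds.

reverse (toward reactants)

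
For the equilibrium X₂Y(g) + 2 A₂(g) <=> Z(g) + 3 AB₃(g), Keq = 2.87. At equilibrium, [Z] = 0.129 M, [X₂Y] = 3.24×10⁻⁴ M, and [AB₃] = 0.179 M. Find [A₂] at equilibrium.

At equilibrium, Keq = [Z]·[AB₃]³ / ([X₂Y]·[A₂]²) = 2.87.
(0.129)·(0.179)³ / ((3.24×10⁻⁴)·([A₂])²) = 2.87
[A₂]² = 0.796 ⇒ [A₂] = 0.892 M

[A₂] = 0.892 M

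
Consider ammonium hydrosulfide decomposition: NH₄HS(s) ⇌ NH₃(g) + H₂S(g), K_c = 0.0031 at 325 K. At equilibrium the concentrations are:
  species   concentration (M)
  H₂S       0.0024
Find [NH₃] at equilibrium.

[NH₃] = 1.3 M

(NH₄HS is a pure solid — omitted from K_c.)
At equilibrium, K_c = [NH₃]·[H₂S] = 0.0031.
([NH₃])·(0.0024) = 0.0031
[NH₃] = 1.29 = 1.3 M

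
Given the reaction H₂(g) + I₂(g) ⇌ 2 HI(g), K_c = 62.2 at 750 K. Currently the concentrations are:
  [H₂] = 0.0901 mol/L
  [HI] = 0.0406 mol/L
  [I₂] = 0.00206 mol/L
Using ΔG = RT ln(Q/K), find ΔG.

Q_c = [HI]² / ([H₂]·[I₂]) = (0.0406)² / ((0.0901)·(0.00206)) = 8.88
ΔG = RT ln(Q_c/K_c) = (8.314 J mol⁻¹ K⁻¹)(750 K) × ln(8.88/62.2)
   = (6.236 kJ/mol)(-1.947) = -12.1 kJ/mol
ΔG < 0, so the forward reaction is spontaneous (proceeds forward).

ΔG = -12.1 kJ/mol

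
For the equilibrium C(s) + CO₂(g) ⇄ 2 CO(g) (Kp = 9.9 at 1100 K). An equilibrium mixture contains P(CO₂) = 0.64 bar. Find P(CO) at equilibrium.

P(CO) = 2.5 bar

(C is a pure solid — omitted from Kp.)
At equilibrium, Kp = P(CO)² / P(CO₂) = 9.9.
(P(CO))² / (0.64) = 9.9
P(CO)² = 6.34 ⇒ P(CO) = 2.5 bar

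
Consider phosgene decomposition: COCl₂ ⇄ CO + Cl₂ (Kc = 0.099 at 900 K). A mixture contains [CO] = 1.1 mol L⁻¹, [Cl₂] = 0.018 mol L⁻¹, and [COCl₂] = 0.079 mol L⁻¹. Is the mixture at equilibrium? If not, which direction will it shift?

Qc = [CO]·[Cl₂] / [COCl₂] = (1.1)·(0.018) / (0.079) = 0.25
Qc = 0.25 > Kc = 0.099: net reverse reaction.

no; Q > K, reaction proceeds in reverse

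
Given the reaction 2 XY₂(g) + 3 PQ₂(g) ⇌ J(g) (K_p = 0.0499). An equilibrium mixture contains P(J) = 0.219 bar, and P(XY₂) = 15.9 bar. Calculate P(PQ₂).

P(PQ₂) = 0.259 bar

At equilibrium, K_p = P(J) / (P(XY₂)²·P(PQ₂)³) = 0.0499.
(0.219) / ((15.9)²·(P(PQ₂))³) = 0.0499
P(PQ₂)³ = 0.0174 ⇒ P(PQ₂) = 0.259 bar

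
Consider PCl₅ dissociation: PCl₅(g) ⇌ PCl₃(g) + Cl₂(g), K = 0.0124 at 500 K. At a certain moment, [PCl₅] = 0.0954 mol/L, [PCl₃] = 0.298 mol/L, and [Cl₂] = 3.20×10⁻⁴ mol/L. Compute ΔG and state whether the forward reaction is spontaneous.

Q = [PCl₃]·[Cl₂] / [PCl₅] = (0.298)·(3.20×10⁻⁴) / (0.0954) = 0.00100
ΔG = RT ln(Q/K) = (8.314 J mol⁻¹ K⁻¹)(500 K) × ln(0.00100/0.0124)
   = (4.157 kJ/mol)(-2.518) = -10.5 kJ/mol
ΔG < 0, so the forward reaction is spontaneous (proceeds forward).

ΔG = -10.5 kJ/mol; the forward reaction is spontaneous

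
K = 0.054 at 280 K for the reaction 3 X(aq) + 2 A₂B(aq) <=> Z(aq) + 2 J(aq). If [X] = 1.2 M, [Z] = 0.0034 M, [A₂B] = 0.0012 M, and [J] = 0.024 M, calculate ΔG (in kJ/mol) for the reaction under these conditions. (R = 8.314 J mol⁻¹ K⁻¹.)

Q = [Z]·[J]² / ([X]³·[A₂B]²) = (0.0034)·(0.024)² / ((1.2)³·(0.0012)²) = 0.787
ΔG = RT ln(Q/K) = (8.314 J mol⁻¹ K⁻¹)(280 K) × ln(0.787/0.054)
   = (2.328 kJ/mol)(2.679) = 6.24 kJ/mol
ΔG > 0, so the forward reaction is non-spontaneous (proceeds in reverse).

ΔG = 6.24 kJ/mol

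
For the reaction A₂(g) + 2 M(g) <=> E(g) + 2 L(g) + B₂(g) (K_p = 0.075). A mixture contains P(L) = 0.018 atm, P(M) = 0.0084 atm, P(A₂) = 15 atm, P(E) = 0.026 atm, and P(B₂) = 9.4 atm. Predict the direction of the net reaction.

neither direction; the system is at equilibrium

Q_p = P(E)·P(L)²·P(B₂) / (P(A₂)·P(M)²) = (0.026)·(0.018)²·(9.4) / ((15)·(0.0084)²) = 0.075
Q_p = 0.075 = K_p, so the system is already at equilibrium.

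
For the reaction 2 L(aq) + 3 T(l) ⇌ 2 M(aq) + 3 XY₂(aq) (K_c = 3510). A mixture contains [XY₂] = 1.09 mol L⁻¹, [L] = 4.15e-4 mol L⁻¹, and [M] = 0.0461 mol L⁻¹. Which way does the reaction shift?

toward reactants

(T is a pure liquid — omitted from Q_c.)
Q_c = [M]²·[XY₂]³ / [L]² = (0.0461)²·(1.09)³ / (4.15e-4)² = 16000
Q_c = 16000 > K_c = 3510, so the reverse reaction proceeds.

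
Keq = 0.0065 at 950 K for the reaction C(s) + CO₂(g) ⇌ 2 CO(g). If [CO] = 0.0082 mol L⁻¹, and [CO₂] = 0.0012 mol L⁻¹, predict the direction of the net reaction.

in the reverse direction

(C is a pure solid — omitted from Q.)
Q = [CO]² / [CO₂] = (0.0082)² / (0.0012) = 0.056
Q = 0.056 > Keq = 0.0065, so the reverse reaction proceeds.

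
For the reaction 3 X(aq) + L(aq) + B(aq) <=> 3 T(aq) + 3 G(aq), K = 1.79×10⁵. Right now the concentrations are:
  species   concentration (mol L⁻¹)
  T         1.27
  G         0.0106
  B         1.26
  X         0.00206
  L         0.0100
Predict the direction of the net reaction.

toward products

Q = [T]³·[G]³ / ([X]³·[L]·[B]) = (1.27)³·(0.0106)³ / ((0.00206)³·(0.0100)·(1.26)) = 22100
Q = 22100 < K = 1.79×10⁵, so the forward reaction proceeds.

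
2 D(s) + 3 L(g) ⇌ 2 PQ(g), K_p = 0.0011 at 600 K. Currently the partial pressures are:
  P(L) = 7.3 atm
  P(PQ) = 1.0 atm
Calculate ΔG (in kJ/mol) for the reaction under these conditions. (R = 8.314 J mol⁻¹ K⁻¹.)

ΔG = 4.23 kJ/mol

(D is a pure solid — omitted from Q_p.)
Q_p = P(PQ)² / P(L)³ = (1.0)² / (7.3)³ = 0.00257
ΔG = RT ln(Q_p/K_p) = (8.314 J mol⁻¹ K⁻¹)(600 K) × ln(0.00257/0.0011)
   = (4.988 kJ/mol)(0.8486) = 4.23 kJ/mol
ΔG > 0, so the forward reaction is non-spontaneous (proceeds in reverse).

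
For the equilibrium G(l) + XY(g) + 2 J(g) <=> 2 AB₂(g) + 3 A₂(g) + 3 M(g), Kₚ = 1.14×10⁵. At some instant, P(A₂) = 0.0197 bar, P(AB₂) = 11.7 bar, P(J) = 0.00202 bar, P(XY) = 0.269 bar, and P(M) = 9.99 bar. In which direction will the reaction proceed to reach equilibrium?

to the left

(G is a pure liquid — omitted from Qₚ.)
Qₚ = P(AB₂)²·P(A₂)³·P(M)³ / (P(XY)·P(J)²) = (11.7)²·(0.0197)³·(9.99)³ / ((0.269)·(0.00202)²) = 9.51×10⁵
Qₚ = 9.51×10⁵ > Kₚ = 1.14×10⁵, so the reverse reaction proceeds.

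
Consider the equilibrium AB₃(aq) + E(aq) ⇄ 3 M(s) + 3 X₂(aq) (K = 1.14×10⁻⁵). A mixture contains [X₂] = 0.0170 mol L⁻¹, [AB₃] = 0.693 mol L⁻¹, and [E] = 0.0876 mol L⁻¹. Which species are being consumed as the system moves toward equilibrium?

M, X₂ (products)

(M is a pure solid — omitted from Q.)
Q = [X₂]³ / ([AB₃]·[E]) = (0.0170)³ / ((0.693)·(0.0876)) = 8.09×10⁻⁵
Q = 8.09×10⁻⁵ > K = 1.14×10⁻⁵: net reverse reaction.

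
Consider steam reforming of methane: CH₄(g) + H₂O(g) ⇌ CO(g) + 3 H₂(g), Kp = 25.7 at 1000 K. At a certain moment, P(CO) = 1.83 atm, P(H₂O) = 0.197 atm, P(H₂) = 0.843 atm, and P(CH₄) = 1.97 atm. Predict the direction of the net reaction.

in the forward direction

Qp = P(CO)·P(H₂)³ / (P(CH₄)·P(H₂O)) = (1.83)·(0.843)³ / ((1.97)·(0.197)) = 2.82
Qp = 2.82 < Kp = 25.7, so the forward reaction proceeds.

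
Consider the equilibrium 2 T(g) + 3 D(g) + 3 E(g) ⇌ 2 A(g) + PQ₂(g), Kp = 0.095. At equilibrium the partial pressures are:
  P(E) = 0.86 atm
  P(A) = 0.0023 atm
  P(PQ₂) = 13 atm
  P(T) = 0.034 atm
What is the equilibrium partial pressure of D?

P(D) = 0.99 atm

At equilibrium, Kp = P(A)²·P(PQ₂) / (P(T)²·P(D)³·P(E)³) = 0.095.
(0.0023)²·(13) / ((0.034)²·(P(D))³·(0.86)³) = 0.095
P(D)³ = 0.985 ⇒ P(D) = 0.99 atm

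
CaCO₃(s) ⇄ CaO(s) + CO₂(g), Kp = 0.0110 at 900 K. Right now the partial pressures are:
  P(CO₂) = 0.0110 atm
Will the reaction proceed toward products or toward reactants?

neither direction; the system is at equilibrium

(CaCO₃, CaO are pure solids — omitted from Qp.)
Qp = P(CO₂) = 0.0110
Qp = 0.0110 = Kp, so the system is already at equilibrium.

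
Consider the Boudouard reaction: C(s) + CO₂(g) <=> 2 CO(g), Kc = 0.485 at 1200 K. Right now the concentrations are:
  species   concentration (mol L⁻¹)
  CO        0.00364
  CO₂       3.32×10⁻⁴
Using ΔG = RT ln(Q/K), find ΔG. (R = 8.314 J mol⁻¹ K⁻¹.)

(C is a pure solid — omitted from Qc.)
Qc = [CO]² / [CO₂] = (0.00364)² / (3.32×10⁻⁴) = 0.0399
ΔG = RT ln(Qc/Kc) = (8.314 J mol⁻¹ K⁻¹)(1200 K) × ln(0.0399/0.485)
   = (9.977 kJ/mol)(-2.498) = -24.9 kJ/mol
ΔG < 0, so the forward reaction is spontaneous (proceeds forward).

ΔG = -24.9 kJ/mol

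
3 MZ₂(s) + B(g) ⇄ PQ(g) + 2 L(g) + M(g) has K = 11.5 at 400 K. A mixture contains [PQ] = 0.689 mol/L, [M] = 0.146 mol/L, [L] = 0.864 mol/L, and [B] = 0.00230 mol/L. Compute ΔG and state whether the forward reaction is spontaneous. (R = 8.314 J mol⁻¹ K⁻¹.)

(MZ₂ is a pure solid — omitted from Q.)
Q = [PQ]·[L]²·[M] / [B] = (0.689)·(0.864)²·(0.146) / (0.00230) = 32.6
ΔG = RT ln(Q/K) = (8.314 J mol⁻¹ K⁻¹)(400 K) × ln(32.6/11.5)
   = (3.326 kJ/mol)(1.042) = 3.47 kJ/mol
ΔG > 0, so the forward reaction is non-spontaneous (proceeds in reverse).

ΔG = 3.47 kJ/mol; the forward reaction is non-spontaneous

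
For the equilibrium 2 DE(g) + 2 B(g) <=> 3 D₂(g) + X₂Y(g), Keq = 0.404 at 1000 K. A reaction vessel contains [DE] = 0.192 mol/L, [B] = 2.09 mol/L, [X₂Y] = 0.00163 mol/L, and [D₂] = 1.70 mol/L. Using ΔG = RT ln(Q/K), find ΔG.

Q = [D₂]³·[X₂Y] / ([DE]²·[B]²) = (1.70)³·(0.00163) / ((0.192)²·(2.09)²) = 0.0497
ΔG = RT ln(Q/Keq) = (8.314 J mol⁻¹ K⁻¹)(1000 K) × ln(0.0497/0.404)
   = (8.314 kJ/mol)(-2.095) = -17.4 kJ/mol
ΔG < 0, so the forward reaction is spontaneous (proceeds forward).

ΔG = -17.4 kJ/mol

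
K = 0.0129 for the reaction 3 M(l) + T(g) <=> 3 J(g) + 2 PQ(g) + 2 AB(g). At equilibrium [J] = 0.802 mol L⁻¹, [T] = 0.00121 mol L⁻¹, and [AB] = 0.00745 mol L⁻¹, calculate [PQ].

[PQ] = 0.738 mol L⁻¹

(M is a pure liquid — omitted from K.)
At equilibrium, K = [J]³·[PQ]²·[AB]² / [T] = 0.0129.
(0.802)³·([PQ])²·(0.00745)² / (0.00121) = 0.0129
[PQ]² = 0.545 ⇒ [PQ] = 0.738 mol L⁻¹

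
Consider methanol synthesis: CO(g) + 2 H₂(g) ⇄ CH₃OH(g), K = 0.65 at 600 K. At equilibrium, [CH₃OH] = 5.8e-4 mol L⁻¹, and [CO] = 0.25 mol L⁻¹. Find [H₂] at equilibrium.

[H₂] = 0.060 mol L⁻¹

At equilibrium, K = [CH₃OH] / ([CO]·[H₂]²) = 0.65.
(5.8e-4) / ((0.25)·([H₂])²) = 0.65
[H₂]² = 0.00357 ⇒ [H₂] = 0.060 mol L⁻¹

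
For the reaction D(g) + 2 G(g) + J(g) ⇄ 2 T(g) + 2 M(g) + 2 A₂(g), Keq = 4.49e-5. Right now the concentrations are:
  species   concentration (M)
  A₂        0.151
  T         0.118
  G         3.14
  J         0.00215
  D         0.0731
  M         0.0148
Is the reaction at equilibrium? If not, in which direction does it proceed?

neither direction; the system is at equilibrium

Q = [T]²·[M]²·[A₂]² / ([D]·[G]²·[J]) = (0.118)²·(0.0148)²·(0.151)² / ((0.0731)·(3.14)²·(0.00215)) = 4.49e-5
Q = 4.49e-5 = Keq, so the system is already at equilibrium.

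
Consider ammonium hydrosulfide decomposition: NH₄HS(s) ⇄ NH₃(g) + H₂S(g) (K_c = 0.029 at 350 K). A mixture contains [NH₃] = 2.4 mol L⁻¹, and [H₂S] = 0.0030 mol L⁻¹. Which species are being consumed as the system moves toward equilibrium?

(NH₄HS is a pure solid — omitted from Q_c.)
Q_c = [NH₃]·[H₂S] = (2.4)·(0.0030) = 0.0072
Q_c = 0.0072 < K_c = 0.029: net forward reaction.

NH₄HS (reactants)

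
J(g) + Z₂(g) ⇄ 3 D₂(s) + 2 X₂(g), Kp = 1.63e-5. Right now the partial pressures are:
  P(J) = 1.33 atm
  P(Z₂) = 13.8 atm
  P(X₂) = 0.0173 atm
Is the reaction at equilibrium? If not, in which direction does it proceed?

(D₂ is a pure solid — omitted from Qp.)
Qp = P(X₂)² / (P(J)·P(Z₂)) = (0.0173)² / ((1.33)·(13.8)) = 1.63e-5
Qp = 1.63e-5 = Kp, so the system is already at equilibrium.

no net change (already at equilibrium)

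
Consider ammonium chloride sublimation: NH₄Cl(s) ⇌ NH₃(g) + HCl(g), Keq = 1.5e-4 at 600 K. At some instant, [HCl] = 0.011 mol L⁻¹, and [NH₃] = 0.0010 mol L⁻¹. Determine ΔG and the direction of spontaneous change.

ΔG = -13.0 kJ/mol; the forward reaction is spontaneous

(NH₄Cl is a pure solid — omitted from Q.)
Q = [NH₃]·[HCl] = (0.0010)·(0.011) = 1.10e-5
ΔG = RT ln(Q/Keq) = (8.314 J mol⁻¹ K⁻¹)(600 K) × ln(1.10e-5/1.5e-4)
   = (4.988 kJ/mol)(-2.613) = -13.0 kJ/mol
ΔG < 0, so the forward reaction is spontaneous (proceeds forward).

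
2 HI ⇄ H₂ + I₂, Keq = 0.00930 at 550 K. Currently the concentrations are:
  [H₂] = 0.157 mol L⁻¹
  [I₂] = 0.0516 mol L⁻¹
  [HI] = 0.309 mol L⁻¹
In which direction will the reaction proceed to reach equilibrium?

to the left

Q = [H₂]·[I₂] / [HI]² = (0.157)·(0.0516) / (0.309)² = 0.0848
Q = 0.0848 > Keq = 0.00930, so the reverse reaction proceeds.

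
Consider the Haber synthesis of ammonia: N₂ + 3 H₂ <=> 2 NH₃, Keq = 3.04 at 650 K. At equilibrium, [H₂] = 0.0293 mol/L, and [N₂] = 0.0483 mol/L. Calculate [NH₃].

[NH₃] = 0.00192 mol/L

At equilibrium, Keq = [NH₃]² / ([N₂]·[H₂]³) = 3.04.
([NH₃])² / ((0.0483)·(0.0293)³) = 3.04
[NH₃]² = 3.69×10⁻⁶ ⇒ [NH₃] = 0.00192 mol/L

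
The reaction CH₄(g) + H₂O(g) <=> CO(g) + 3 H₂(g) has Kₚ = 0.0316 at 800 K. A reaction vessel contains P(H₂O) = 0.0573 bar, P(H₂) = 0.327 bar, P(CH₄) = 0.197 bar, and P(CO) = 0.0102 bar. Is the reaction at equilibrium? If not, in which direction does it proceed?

Qₚ = P(CO)·P(H₂)³ / (P(CH₄)·P(H₂O)) = (0.0102)·(0.327)³ / ((0.197)·(0.0573)) = 0.0316
Qₚ = 0.0316 = Kₚ, so the system is already at equilibrium.

at equilibrium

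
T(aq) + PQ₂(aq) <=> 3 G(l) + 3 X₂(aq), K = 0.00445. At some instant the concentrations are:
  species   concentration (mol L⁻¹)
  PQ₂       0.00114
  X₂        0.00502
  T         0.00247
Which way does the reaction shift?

to the left

(G is a pure liquid — omitted from Q.)
Q = [X₂]³ / ([T]·[PQ₂]) = (0.00502)³ / ((0.00247)·(0.00114)) = 0.0449
Q = 0.0449 > K = 0.00445, so the reverse reaction proceeds.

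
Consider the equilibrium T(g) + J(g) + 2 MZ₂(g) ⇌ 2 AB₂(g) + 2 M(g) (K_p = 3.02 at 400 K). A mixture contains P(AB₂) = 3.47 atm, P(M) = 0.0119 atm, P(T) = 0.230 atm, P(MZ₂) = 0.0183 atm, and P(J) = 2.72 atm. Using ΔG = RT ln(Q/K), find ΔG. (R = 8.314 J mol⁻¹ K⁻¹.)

ΔG = 3.30 kJ/mol

Q_p = P(AB₂)²·P(M)² / (P(T)·P(J)·P(MZ₂)²) = (3.47)²·(0.0119)² / ((0.230)·(2.72)·(0.0183)²) = 8.14
ΔG = RT ln(Q_p/K_p) = (8.314 J mol⁻¹ K⁻¹)(400 K) × ln(8.14/3.02)
   = (3.326 kJ/mol)(0.9915) = 3.30 kJ/mol
ΔG > 0, so the forward reaction is non-spontaneous (proceeds in reverse).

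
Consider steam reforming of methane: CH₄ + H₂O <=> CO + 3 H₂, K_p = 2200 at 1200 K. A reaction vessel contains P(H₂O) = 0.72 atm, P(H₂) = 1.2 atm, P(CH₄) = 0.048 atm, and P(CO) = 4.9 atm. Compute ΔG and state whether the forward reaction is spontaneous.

Q_p = P(CO)·P(H₂)³ / (P(CH₄)·P(H₂O)) = (4.9)·(1.2)³ / ((0.048)·(0.72)) = 245
ΔG = RT ln(Q_p/K_p) = (8.314 J mol⁻¹ K⁻¹)(1200 K) × ln(245/2200)
   = (9.977 kJ/mol)(-2.195) = -21.9 kJ/mol
ΔG < 0, so the forward reaction is spontaneous (proceeds forward).

ΔG = -21.9 kJ/mol; the forward reaction is spontaneous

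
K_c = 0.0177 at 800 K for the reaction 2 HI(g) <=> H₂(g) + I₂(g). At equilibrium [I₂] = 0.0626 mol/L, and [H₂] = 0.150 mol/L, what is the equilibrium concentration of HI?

At equilibrium, K_c = [H₂]·[I₂] / [HI]² = 0.0177.
(0.150)·(0.0626) / ([HI])² = 0.0177
[HI]² = 0.531 ⇒ [HI] = 0.728 mol/L

[HI] = 0.728 mol/L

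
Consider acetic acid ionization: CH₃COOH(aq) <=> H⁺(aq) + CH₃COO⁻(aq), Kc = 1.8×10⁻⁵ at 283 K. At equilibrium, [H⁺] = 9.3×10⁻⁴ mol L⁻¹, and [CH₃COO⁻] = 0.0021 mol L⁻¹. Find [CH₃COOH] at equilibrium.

At equilibrium, Kc = [H⁺]·[CH₃COO⁻] / [CH₃COOH] = 1.8×10⁻⁵.
(9.3×10⁻⁴)·(0.0021) / ([CH₃COOH]) = 1.8×10⁻⁵
[CH₃COOH] = 0.109 = 0.11 mol L⁻¹

[CH₃COOH] = 0.11 mol L⁻¹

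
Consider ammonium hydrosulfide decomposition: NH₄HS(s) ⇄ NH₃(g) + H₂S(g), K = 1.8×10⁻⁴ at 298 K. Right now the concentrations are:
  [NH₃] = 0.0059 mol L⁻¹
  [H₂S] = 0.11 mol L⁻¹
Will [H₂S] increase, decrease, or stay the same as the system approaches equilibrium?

decrease

(NH₄HS is a pure solid — omitted from Q.)
Q = [NH₃]·[H₂S] = (0.0059)·(0.11) = 6.5×10⁻⁴
Q = 6.5×10⁻⁴ > K = 1.8×10⁻⁴: net reverse reaction.
H₂S is a product, so it decreases.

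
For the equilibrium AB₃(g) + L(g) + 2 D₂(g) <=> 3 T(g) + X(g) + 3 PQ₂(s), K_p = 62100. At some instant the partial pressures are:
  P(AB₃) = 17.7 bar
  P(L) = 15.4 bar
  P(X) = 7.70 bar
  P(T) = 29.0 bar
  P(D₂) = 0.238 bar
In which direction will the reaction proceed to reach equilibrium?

in the forward direction

(PQ₂ is a pure solid — omitted from Q_p.)
Q_p = P(T)³·P(X) / (P(AB₃)·P(L)·P(D₂)²) = (29.0)³·(7.70) / ((17.7)·(15.4)·(0.238)²) = 12200
Q_p = 12200 < K_p = 62100, so the forward reaction proceeds.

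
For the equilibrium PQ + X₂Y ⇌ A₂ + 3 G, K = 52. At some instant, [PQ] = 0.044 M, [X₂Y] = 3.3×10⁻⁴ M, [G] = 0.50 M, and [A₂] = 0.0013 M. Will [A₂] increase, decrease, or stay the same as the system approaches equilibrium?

increase

Q = [A₂]·[G]³ / ([PQ]·[X₂Y]) = (0.0013)·(0.50)³ / ((0.044)·(3.3×10⁻⁴)) = 11
Q = 11 < K = 52: net forward reaction.
A₂ is a product, so it increases.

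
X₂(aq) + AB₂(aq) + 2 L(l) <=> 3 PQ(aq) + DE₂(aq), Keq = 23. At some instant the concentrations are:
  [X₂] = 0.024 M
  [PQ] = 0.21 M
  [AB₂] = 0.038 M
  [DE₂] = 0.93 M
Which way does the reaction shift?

in the forward direction

(L is a pure liquid — omitted from Q.)
Q = [PQ]³·[DE₂] / ([X₂]·[AB₂]) = (0.21)³·(0.93) / ((0.024)·(0.038)) = 9.4
Q = 9.4 < Keq = 23, so the forward reaction proceeds.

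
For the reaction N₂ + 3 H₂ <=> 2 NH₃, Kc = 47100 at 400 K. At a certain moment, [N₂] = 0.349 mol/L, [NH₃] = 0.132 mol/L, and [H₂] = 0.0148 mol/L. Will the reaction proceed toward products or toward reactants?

Qc = [NH₃]² / ([N₂]·[H₂]³) = (0.132)² / ((0.349)·(0.0148)³) = 15400
Qc = 15400 < Kc = 47100, so the forward reaction proceeds.

in the forward direction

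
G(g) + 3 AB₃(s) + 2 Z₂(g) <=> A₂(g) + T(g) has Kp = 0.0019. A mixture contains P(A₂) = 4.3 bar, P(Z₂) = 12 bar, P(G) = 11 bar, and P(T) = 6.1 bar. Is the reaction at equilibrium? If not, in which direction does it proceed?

to the left

(AB₃ is a pure solid — omitted from Qp.)
Qp = P(A₂)·P(T) / (P(G)·P(Z₂)²) = (4.3)·(6.1) / ((11)·(12)²) = 0.017
Qp = 0.017 > Kp = 0.0019, so the reverse reaction proceeds.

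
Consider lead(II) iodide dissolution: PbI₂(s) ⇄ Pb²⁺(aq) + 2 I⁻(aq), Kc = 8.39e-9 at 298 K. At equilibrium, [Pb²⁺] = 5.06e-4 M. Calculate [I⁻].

[I⁻] = 0.00407 M

(PbI₂ is a pure solid — omitted from Kc.)
At equilibrium, Kc = [Pb²⁺]·[I⁻]² = 8.39e-9.
(5.06e-4)·([I⁻])² = 8.39e-9
[I⁻]² = 1.66e-5 ⇒ [I⁻] = 0.00407 M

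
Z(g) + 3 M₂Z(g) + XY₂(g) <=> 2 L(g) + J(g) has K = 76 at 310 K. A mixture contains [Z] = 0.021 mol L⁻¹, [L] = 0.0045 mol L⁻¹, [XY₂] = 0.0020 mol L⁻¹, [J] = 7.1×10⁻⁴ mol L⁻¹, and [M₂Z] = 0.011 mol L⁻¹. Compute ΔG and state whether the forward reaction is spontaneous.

ΔG = 3.14 kJ/mol; the forward reaction is non-spontaneous

Q = [L]²·[J] / ([Z]·[M₂Z]³·[XY₂]) = (0.0045)²·(7.1×10⁻⁴) / ((0.021)·(0.011)³·(0.0020)) = 257
ΔG = RT ln(Q/K) = (8.314 J mol⁻¹ K⁻¹)(310 K) × ln(257/76)
   = (2.577 kJ/mol)(1.218) = 3.14 kJ/mol
ΔG > 0, so the forward reaction is non-spontaneous (proceeds in reverse).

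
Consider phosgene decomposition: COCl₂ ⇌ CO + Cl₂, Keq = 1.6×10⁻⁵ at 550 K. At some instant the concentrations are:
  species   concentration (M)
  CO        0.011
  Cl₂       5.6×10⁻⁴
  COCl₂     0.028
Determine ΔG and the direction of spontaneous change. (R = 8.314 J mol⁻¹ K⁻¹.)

ΔG = 12.0 kJ/mol; the forward reaction is non-spontaneous

Q = [CO]·[Cl₂] / [COCl₂] = (0.011)·(5.6×10⁻⁴) / (0.028) = 2.20×10⁻⁴
ΔG = RT ln(Q/Keq) = (8.314 J mol⁻¹ K⁻¹)(550 K) × ln(2.20×10⁻⁴/1.6×10⁻⁵)
   = (4.573 kJ/mol)(2.621) = 12.0 kJ/mol
ΔG > 0, so the forward reaction is non-spontaneous (proceeds in reverse).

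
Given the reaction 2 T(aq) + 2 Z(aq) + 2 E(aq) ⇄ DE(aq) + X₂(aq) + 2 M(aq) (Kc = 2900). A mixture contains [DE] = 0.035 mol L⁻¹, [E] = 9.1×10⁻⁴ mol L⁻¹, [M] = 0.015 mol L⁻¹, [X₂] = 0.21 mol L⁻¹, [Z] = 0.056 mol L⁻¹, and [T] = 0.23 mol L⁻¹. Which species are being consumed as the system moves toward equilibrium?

DE, X₂, M (products)

Qc = [DE]·[X₂]·[M]² / ([T]²·[Z]²·[E]²) = (0.035)·(0.21)·(0.015)² / ((0.23)²·(0.056)²·(9.1×10⁻⁴)²) = 12000
Qc = 12000 > Kc = 2900: net reverse reaction.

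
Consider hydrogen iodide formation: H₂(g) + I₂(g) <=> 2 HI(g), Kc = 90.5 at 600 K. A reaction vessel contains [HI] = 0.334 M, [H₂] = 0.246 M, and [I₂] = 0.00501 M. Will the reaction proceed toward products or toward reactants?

Qc = [HI]² / ([H₂]·[I₂]) = (0.334)² / ((0.246)·(0.00501)) = 90.5
Qc = 90.5 = Kc, so the system is already at equilibrium.

no net change (already at equilibrium)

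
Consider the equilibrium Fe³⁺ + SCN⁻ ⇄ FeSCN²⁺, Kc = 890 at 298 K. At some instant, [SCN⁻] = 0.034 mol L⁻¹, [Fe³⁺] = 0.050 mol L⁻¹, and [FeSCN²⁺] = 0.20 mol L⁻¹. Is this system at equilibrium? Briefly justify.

no; Q < K, reaction proceeds forward

Qc = [FeSCN²⁺] / ([Fe³⁺]·[SCN⁻]) = (0.20) / ((0.050)·(0.034)) = 120
Qc = 120 < Kc = 890: net forward reaction.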